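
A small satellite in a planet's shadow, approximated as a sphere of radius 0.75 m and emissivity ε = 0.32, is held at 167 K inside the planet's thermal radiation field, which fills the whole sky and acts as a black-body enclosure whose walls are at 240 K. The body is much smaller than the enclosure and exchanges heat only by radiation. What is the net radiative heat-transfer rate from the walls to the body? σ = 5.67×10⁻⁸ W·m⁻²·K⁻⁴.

P_net ≈ 326 W

For a small grey body in a large enclosure: P_net = εσA(T_body⁴ − T_wall⁴).
A = 4πr² = 7.069 m²; T_body⁴ − T_wall⁴ = 7.778×10⁸ − 3.318×10⁹ = -2.540×10⁹ K⁴.
|P_net| = 0.32·5.67×10⁻⁸·7.069·2.540×10⁹.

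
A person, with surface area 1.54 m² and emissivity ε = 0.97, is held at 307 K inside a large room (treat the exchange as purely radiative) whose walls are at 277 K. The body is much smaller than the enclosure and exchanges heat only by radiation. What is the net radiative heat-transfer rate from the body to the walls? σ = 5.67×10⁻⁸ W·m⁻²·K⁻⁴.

For a small grey body in a large enclosure: P_net = εσA(T_body⁴ − T_wall⁴).
A = 1.54 m²; T_body⁴ − T_wall⁴ = 8.883×10⁹ − 5.887×10⁹ = 2.996×10⁹ K⁴.
|P_net| = 0.97·5.67×10⁻⁸·1.540·2.996×10⁹.

P_net ≈ 254 W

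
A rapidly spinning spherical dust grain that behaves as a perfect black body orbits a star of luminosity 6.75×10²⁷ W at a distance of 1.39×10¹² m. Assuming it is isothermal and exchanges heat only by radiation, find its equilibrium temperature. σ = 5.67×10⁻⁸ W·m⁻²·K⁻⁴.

First find the stellar flux at distance d: S = L/(4πd²) = 6.75×10²⁷/(4π·(1.39×10¹²)²) = 278.0 W/m².
For an isothermal sphere, absorbed (1−a)S·πr² = emitted σ·4πr²·T⁴, so T⁴ = (1−a)S/(4σ).
T⁴ = 1.00·278.0/(4·5.67×10⁻⁸) = 1.226×10⁹ K⁴.

T ≈ 187 K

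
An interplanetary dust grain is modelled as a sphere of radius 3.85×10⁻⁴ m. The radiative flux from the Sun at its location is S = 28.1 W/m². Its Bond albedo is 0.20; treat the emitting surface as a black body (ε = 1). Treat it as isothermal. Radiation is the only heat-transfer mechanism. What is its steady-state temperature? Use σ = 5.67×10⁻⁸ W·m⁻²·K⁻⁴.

At equilibrium, absorbed power = emitted power.
Absorbing cross-section = πr² = 4.657×10⁻⁷ m²; emitting surface = 4πr² = 1.863×10⁻⁶ m² (ratio 4).
(1−a)S·A_cross = εσ·A_surf·T⁴  ⇒  T⁴ = (1−a)S/(4σ).
T⁴ = 0.800·28.1/(4·5.67×10⁻⁸) = 9.912×10⁷ K⁴.
T = (9.912×10⁷)^(1/4).

T ≈ 99.8 K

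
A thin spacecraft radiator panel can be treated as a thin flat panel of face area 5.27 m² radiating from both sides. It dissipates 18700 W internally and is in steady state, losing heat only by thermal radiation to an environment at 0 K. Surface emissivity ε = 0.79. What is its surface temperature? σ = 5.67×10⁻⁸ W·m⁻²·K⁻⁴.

Steady state: internal power = radiated power, P = εσA T⁴.
Radiating area A = 2·5.27 = 10.54 m².
T⁴ = P/(εσA) = 18700/(0.79·5.67×10⁻⁸·10.54) = 3.961×10¹⁰ K⁴.
T = (3.961×10¹⁰)^(1/4).

T ≈ 446 K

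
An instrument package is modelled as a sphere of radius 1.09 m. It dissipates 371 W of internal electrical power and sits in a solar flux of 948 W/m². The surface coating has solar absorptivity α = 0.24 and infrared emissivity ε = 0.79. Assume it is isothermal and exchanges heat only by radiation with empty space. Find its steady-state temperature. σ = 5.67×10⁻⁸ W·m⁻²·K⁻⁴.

T ≈ 207 K

At steady state, absorbed solar power + internal power = radiated power.
Absorbed: α·S·A_cross = 0.24·948·3.733 = 849.2 W (cross-section πr²).
Total input = 849.2 + 371 = 1220 W.
Radiated: εσ·A_surf·T⁴ with A_surf = 4πr² = 14.93 m².
T⁴ = 1220/(0.79·5.67×10⁻⁸·14.93) = 1.825×10⁹ K⁴.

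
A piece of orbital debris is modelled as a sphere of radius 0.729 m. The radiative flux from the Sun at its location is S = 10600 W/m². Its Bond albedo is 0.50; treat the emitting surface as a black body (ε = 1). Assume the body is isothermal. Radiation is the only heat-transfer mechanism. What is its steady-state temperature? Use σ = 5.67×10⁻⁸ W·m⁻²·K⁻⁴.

T ≈ 391 K

At equilibrium, absorbed power = emitted power.
Absorbing cross-section = πr² = 1.670 m²; emitting surface = 4πr² = 6.678 m² (ratio 4).
(1−a)S·A_cross = εσ·A_surf·T⁴  ⇒  T⁴ = (1−a)S/(4σ).
T⁴ = 0.500·10600/(4·5.67×10⁻⁸) = 2.337×10¹⁰ K⁴.
T = (2.337×10¹⁰)^(1/4).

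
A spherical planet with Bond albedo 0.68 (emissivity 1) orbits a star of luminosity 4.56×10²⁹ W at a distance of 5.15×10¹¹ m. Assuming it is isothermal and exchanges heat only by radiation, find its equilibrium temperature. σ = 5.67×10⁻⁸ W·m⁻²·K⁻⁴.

T ≈ 663 K

First find the stellar flux at distance d: S = L/(4πd²) = 4.56×10²⁹/(4π·(5.15×10¹¹)²) = 1.368×10⁵ W/m².
For an isothermal sphere, absorbed (1−a)S·πr² = emitted σ·4πr²·T⁴, so T⁴ = (1−a)S/(4σ).
T⁴ = 0.320·1.368×10⁵/(4·5.67×10⁻⁸) = 1.930×10¹¹ K⁴.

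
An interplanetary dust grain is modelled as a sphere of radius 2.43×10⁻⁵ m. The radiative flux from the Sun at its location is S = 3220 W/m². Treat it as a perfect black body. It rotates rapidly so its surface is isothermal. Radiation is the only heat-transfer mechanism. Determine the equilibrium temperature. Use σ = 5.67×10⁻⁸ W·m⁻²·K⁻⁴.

At equilibrium, absorbed power = emitted power.
Absorbing cross-section = πr² = 1.855×10⁻⁹ m²; emitting surface = 4πr² = 7.420×10⁻⁹ m² (ratio 4).
S·A_cross = εσ·A_surf·T⁴  ⇒  T⁴ = S/(4σ).
T⁴ = 1.00·3220/(4·5.67×10⁻⁸) = 1.420×10¹⁰ K⁴.
T = (1.420×10¹⁰)^(1/4).

T ≈ 345 K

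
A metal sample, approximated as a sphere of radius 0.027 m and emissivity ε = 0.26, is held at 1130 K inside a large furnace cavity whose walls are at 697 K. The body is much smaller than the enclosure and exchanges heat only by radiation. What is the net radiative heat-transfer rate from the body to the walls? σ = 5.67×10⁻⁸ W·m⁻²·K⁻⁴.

P_net ≈ 188 W

For a small grey body in a large enclosure: P_net = εσA(T_body⁴ − T_wall⁴).
A = 4πr² = 0.009161 m²; T_body⁴ − T_wall⁴ = 1.630×10¹² − 2.360×10¹¹ = 1.394×10¹² K⁴.
|P_net| = 0.26·5.67×10⁻⁸·0.009161·1.394×10¹².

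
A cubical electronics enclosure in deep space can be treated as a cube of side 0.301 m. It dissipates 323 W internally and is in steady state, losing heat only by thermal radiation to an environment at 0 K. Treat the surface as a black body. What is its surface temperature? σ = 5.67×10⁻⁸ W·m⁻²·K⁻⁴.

T ≈ 320 K

Steady state: internal power = radiated power, P = εσA T⁴.
Radiating area A = 6L² = 0.5436 m².
T⁴ = P/(εσA) = 323/(1.0·5.67×10⁻⁸·0.5436) = 1.048×10¹⁰ K⁴.
T = (1.048×10¹⁰)^(1/4).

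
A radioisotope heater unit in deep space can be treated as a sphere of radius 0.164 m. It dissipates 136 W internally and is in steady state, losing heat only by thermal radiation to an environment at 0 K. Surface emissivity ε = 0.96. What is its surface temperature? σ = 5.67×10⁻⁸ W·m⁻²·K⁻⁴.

T ≈ 293 K

Steady state: internal power = radiated power, P = εσA T⁴.
Radiating area A = 4πr² = 0.3380 m².
T⁴ = P/(εσA) = 136/(0.96·5.67×10⁻⁸·0.3380) = 7.392×10⁹ K⁴.
T = (7.392×10⁹)^(1/4).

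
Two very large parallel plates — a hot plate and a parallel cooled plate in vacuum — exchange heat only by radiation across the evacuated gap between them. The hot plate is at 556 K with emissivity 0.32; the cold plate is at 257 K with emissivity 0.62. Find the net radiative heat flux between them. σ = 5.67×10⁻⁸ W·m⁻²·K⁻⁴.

For two infinite grey parallel plates, q = σ(T₁⁴ − T₂⁴)/(1/ε₁ + 1/ε₂ − 1).
T₁⁴ − T₂⁴ = 9.557×10¹⁰ − 4.362×10⁹ = 9.120×10¹⁰ K⁴.
1/ε₁ + 1/ε₂ − 1 = 3.125 + 1.613 − 1 = 3.738.
q = 5.67×10⁻⁸ × 9.120×10¹⁰ / 3.738.

q ≈ 1380 W/m²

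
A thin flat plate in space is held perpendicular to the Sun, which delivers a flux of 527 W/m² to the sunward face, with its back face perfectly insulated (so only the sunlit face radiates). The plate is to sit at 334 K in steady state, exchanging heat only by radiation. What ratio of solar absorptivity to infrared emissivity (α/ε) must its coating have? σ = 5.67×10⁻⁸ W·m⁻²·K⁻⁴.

Balance: αS·A = εσ·1A·T⁴ ⇒ α/ε = σT⁴/S.
α/ε = 5.67×10⁻⁸·(334)⁴/527 = 5.67×10⁻⁸·1.244×10¹⁰/527.

α/ε ≈ 1.34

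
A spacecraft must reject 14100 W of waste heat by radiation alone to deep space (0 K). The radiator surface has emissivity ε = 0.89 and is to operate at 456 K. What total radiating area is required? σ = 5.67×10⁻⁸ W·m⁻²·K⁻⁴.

A ≈ 6.46 m²

P = εσA T⁴ ⇒ A = P/(εσT⁴).
T⁴ = 4.324×10¹⁰ K⁴.
A = 14100/(0.89 × 5.67×10⁻⁸ × 4.324×10¹⁰).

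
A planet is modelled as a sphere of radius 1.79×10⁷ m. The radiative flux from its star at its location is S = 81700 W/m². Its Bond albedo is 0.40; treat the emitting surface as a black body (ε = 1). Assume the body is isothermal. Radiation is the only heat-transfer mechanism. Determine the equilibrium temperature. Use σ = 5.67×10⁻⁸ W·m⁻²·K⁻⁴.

T ≈ 682 K

At equilibrium, absorbed power = emitted power.
Absorbing cross-section = πr² = 1.007×10¹⁵ m²; emitting surface = 4πr² = 4.026×10¹⁵ m² (ratio 4).
(1−a)S·A_cross = εσ·A_surf·T⁴  ⇒  T⁴ = (1−a)S/(4σ).
T⁴ = 0.600·81700/(4·5.67×10⁻⁸) = 2.161×10¹¹ K⁴.
T = (2.161×10¹¹)^(1/4).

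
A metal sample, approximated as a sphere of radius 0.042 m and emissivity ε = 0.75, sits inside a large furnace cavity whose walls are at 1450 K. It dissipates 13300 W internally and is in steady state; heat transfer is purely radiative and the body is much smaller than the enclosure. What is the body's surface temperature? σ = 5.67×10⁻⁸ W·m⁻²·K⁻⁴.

For a small grey body in a large enclosure, net radiated power = εσA(T⁴ − T_w⁴).
Steady state: P = εσA(T⁴ − T_w⁴) with A = 4πr² = 0.02217 m².
T⁴ = P/(εσA) + T_w⁴ = 13300/(0.75·5.67×10⁻⁸·0.02217) + (1450)⁴
    = 1.411×10¹³ + 4.421×10¹² = 1.853×10¹³ K⁴.

T ≈ 2070 K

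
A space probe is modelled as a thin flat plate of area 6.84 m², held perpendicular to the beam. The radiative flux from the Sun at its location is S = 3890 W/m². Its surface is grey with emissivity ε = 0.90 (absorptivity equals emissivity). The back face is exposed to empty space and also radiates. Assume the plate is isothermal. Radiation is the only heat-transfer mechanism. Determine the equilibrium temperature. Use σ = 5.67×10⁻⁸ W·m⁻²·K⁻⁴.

T ≈ 430 K

At equilibrium, absorbed power = emitted power.
Absorbing cross-section = A = 6.840 m²; emitting surface = 2A = 13.68 m² (ratio 2).
εS·A_cross = εσ·A_surf·T⁴  ⇒  T⁴ = S/(2σ)   (ε cancels).
T⁴ = 3890/(2·5.67×10⁻⁸) = 3.430×10¹⁰ K⁴.
T = (3.430×10¹⁰)^(1/4).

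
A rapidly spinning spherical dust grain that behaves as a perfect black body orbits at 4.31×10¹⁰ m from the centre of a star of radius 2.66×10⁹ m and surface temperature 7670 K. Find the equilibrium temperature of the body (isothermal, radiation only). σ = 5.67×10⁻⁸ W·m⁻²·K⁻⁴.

The star's surface emits σT_*⁴; at distance d the flux is S = σT_*⁴(R_*/d)².
S = 5.67×10⁻⁸·(7670)⁴·(2.66×10⁹/4.31×10¹⁰)² = 7.474×10⁵ W/m².
For an isothermal sphere T⁴ = (1−a)S/(4σ) = 3.296×10¹² K⁴.

T ≈ 1350 K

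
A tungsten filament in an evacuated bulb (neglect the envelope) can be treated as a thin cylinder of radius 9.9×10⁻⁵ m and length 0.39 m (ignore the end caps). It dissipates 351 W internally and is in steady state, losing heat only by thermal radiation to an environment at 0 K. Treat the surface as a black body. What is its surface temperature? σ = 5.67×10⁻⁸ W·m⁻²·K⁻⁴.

T ≈ 2250 K

Steady state: internal power = radiated power, P = εσA T⁴.
Radiating area A = 2πrL = 2.426×10⁻⁴ m².
T⁴ = P/(εσA) = 351/(1.0·5.67×10⁻⁸·2.426×10⁻⁴) = 2.552×10¹³ K⁴.
T = (2.552×10¹³)^(1/4).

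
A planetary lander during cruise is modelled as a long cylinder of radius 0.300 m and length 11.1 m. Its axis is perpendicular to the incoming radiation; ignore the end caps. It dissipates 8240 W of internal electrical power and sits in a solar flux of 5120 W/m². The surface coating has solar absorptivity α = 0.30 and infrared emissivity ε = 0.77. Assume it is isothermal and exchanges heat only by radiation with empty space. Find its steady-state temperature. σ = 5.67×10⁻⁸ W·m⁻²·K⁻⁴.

T ≈ 377 K

At steady state, absorbed solar power + internal power = radiated power.
Absorbed: α·S·A_cross = 0.30·5120·6.660 = 10230 W (cross-section 2rL).
Total input = 10230 + 8240 = 18470 W.
Radiated: εσ·A_surf·T⁴ with A_surf = 2πrL = 20.92 m².
T⁴ = 18470/(0.77·5.67×10⁻⁸·20.92) = 2.022×10¹⁰ K⁴.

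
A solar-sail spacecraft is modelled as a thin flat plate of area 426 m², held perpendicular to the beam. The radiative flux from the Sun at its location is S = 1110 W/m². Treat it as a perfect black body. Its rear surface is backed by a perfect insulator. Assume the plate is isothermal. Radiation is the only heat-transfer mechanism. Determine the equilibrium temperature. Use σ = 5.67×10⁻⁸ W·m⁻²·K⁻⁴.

T ≈ 374 K

At equilibrium, absorbed power = emitted power.
Absorbing cross-section = A = 426.0 m²; emitting surface = A = 426.0 m² (ratio 1).
S·A_cross = εσ·A_surf·T⁴  ⇒  T⁴ = S/(1σ).
T⁴ = 1.00·1110/(1·5.67×10⁻⁸) = 1.958×10¹⁰ K⁴.
T = (1.958×10¹⁰)^(1/4).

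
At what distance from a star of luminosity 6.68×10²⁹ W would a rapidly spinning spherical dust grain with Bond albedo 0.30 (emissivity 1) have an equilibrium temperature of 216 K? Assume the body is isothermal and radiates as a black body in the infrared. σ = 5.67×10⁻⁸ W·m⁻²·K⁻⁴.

For an isothermal black-emitting sphere, (1−a)S·πr² = σ·4πr²·T⁴ ⇒ S = 4σT⁴/(1−a).
S = 4·5.67×10⁻⁸·(216)⁴/0.700 = 705.3 W/m².
Flux falls as S = L/(4πd²), so d = √(L/(4πS)) = √(6.68×10²⁹/(4π·705.3)).

d ≈ 8.68×10¹² m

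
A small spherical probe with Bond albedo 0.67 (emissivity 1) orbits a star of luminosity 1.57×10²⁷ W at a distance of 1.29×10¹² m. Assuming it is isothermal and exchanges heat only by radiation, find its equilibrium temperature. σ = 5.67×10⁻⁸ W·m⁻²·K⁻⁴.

T ≈ 102 K

First find the stellar flux at distance d: S = L/(4πd²) = 1.57×10²⁷/(4π·(1.29×10¹²)²) = 75.08 W/m².
For an isothermal sphere, absorbed (1−a)S·πr² = emitted σ·4πr²·T⁴, so T⁴ = (1−a)S/(4σ).
T⁴ = 0.330·75.08/(4·5.67×10⁻⁸) = 1.092×10⁸ K⁴.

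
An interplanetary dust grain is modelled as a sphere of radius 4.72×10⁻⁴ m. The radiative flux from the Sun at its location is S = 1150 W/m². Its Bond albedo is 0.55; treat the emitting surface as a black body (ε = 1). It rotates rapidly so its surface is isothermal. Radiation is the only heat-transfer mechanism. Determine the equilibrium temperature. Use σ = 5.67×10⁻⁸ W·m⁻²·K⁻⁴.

At equilibrium, absorbed power = emitted power.
Absorbing cross-section = πr² = 6.999×10⁻⁷ m²; emitting surface = 4πr² = 2.800×10⁻⁶ m² (ratio 4).
(1−a)S·A_cross = εσ·A_surf·T⁴  ⇒  T⁴ = (1−a)S/(4σ).
T⁴ = 0.450·1150/(4·5.67×10⁻⁸) = 2.282×10⁹ K⁴.
T = (2.282×10⁹)^(1/4).

T ≈ 219 K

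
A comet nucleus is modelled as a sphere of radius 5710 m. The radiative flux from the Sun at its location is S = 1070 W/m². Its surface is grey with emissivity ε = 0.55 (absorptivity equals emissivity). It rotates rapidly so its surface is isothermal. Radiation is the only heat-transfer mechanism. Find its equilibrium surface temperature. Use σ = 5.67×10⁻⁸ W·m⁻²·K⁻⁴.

At equilibrium, absorbed power = emitted power.
Absorbing cross-section = πr² = 1.024×10⁸ m²; emitting surface = 4πr² = 4.097×10⁸ m² (ratio 4).
εS·A_cross = εσ·A_surf·T⁴  ⇒  T⁴ = S/(4σ)   (ε cancels).
T⁴ = 1070/(4·5.67×10⁻⁸) = 4.718×10⁹ K⁴.
T = (4.718×10⁹)^(1/4).

T ≈ 262 K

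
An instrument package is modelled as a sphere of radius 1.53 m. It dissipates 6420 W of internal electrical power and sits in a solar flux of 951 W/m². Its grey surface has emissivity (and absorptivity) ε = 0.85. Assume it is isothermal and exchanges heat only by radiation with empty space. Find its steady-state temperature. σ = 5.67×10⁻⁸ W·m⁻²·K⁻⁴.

At steady state, absorbed solar power + internal power = radiated power.
Absorbed: α·S·A_cross = 0.85·951·7.354 = 5945 W (cross-section πr²).
Total input = 5945 + 6420 = 12360 W.
Radiated: εσ·A_surf·T⁴ with A_surf = 4πr² = 29.42 m².
T⁴ = 12360/(0.85·5.67×10⁻⁸·29.42) = 8.721×10⁹ K⁴.

T ≈ 306 K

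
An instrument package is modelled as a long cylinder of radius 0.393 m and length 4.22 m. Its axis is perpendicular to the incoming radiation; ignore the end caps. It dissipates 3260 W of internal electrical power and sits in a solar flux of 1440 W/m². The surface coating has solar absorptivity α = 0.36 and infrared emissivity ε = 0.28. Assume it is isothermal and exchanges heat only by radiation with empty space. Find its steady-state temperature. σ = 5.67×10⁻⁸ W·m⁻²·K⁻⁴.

At steady state, absorbed solar power + internal power = radiated power.
Absorbed: α·S·A_cross = 0.36·1440·3.317 = 1719 W (cross-section 2rL).
Total input = 1719 + 3260 = 4979 W.
Radiated: εσ·A_surf·T⁴ with A_surf = 2πrL = 10.42 m².
T⁴ = 4979/(0.28·5.67×10⁻⁸·10.42) = 3.010×10¹⁰ K⁴.

T ≈ 417 K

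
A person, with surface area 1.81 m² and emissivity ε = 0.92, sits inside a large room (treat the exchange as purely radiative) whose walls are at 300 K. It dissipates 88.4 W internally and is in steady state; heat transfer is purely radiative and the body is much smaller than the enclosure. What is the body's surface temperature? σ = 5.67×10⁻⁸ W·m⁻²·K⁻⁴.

T ≈ 308 K

For a small grey body in a large enclosure, net radiated power = εσA(T⁴ − T_w⁴).
Steady state: P = εσA(T⁴ − T_w⁴) with A = 1.81 m².
T⁴ = P/(εσA) + T_w⁴ = 88.4/(0.92·5.67×10⁻⁸·1.810) + (300)⁴
    = 9.363×10⁸ + 8.100×10⁹ = 9.036×10⁹ K⁴.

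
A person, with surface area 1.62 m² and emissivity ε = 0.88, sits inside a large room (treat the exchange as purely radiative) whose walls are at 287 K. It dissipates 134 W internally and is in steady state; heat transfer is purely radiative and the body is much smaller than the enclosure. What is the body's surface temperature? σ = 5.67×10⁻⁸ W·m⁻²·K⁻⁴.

T ≈ 303 K

For a small grey body in a large enclosure, net radiated power = εσA(T⁴ − T_w⁴).
Steady state: P = εσA(T⁴ − T_w⁴) with A = 1.62 m².
T⁴ = P/(εσA) + T_w⁴ = 134/(0.88·5.67×10⁻⁸·1.620) + (287)⁴
    = 1.658×10⁹ + 6.785×10⁹ = 8.442×10⁹ K⁴.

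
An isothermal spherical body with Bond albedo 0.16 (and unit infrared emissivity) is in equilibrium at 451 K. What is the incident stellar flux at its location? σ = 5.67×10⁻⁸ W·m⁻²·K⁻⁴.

(1−a)S·πr² = σ·4πr²·T⁴ ⇒ S = 4σT⁴/(1−a).
S = 4·5.67×10⁻⁸·4.137×10¹⁰/0.840.

S ≈ 11200 W/m²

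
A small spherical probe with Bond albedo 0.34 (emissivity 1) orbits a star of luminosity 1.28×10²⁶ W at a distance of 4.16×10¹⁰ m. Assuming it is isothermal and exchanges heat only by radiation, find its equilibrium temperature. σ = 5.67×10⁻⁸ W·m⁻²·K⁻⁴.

T ≈ 362 K

First find the stellar flux at distance d: S = L/(4πd²) = 1.28×10²⁶/(4π·(4.16×10¹⁰)²) = 5886 W/m².
For an isothermal sphere, absorbed (1−a)S·πr² = emitted σ·4πr²·T⁴, so T⁴ = (1−a)S/(4σ).
T⁴ = 0.660·5886/(4·5.67×10⁻⁸) = 1.713×10¹⁰ K⁴.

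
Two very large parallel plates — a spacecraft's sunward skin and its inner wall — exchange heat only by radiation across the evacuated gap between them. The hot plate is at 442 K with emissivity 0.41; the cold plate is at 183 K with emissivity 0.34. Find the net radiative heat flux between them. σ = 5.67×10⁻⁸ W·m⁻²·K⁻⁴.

q ≈ 480 W/m²

For two infinite grey parallel plates, q = σ(T₁⁴ − T₂⁴)/(1/ε₁ + 1/ε₂ − 1).
T₁⁴ − T₂⁴ = 3.817×10¹⁰ − 1.122×10⁹ = 3.705×10¹⁰ K⁴.
1/ε₁ + 1/ε₂ − 1 = 2.439 + 2.941 − 1 = 4.380.
q = 5.67×10⁻⁸ × 3.705×10¹⁰ / 4.380.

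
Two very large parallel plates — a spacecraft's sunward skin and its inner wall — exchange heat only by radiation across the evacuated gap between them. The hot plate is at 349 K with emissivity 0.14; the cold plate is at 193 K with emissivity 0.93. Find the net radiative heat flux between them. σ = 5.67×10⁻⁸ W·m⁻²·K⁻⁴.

For two infinite grey parallel plates, q = σ(T₁⁴ − T₂⁴)/(1/ε₁ + 1/ε₂ − 1).
T₁⁴ − T₂⁴ = 1.484×10¹⁰ − 1.387×10⁹ = 1.345×10¹⁰ K⁴.
1/ε₁ + 1/ε₂ − 1 = 7.143 + 1.075 − 1 = 7.218.
q = 5.67×10⁻⁸ × 1.345×10¹⁰ / 7.218.

q ≈ 106 W/m²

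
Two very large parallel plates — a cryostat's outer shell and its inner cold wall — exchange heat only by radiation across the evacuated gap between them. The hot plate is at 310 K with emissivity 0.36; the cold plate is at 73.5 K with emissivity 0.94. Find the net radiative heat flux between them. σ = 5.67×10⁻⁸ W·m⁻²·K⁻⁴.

q ≈ 184 W/m²

For two infinite grey parallel plates, q = σ(T₁⁴ − T₂⁴)/(1/ε₁ + 1/ε₂ − 1).
T₁⁴ − T₂⁴ = 9.235×10⁹ − 2.918×10⁷ = 9.206×10⁹ K⁴.
1/ε₁ + 1/ε₂ − 1 = 2.778 + 1.064 − 1 = 2.842.
q = 5.67×10⁻⁸ × 9.206×10⁹ / 2.842.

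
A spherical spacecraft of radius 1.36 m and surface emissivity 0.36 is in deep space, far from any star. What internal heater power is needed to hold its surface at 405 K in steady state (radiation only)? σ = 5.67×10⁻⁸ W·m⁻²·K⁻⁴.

P ≈ 12800 W

P = εσ·4πr²·T⁴.
4πr² = 23.24 m²; T⁴ = 2.690×10¹⁰ K⁴.
P = 0.36·5.67×10⁻⁸·23.24·2.690×10¹⁰.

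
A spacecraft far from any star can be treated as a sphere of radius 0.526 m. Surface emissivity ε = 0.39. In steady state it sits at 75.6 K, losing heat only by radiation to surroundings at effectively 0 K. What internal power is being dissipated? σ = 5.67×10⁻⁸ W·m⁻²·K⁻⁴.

Steady state: P = εσA T⁴.
A = 4πr² = 3.477 m²; T⁴ = (75.6)⁴ = 3.267×10⁷ K⁴.
P = 0.39 × 5.67×10⁻⁸ × 3.477 × 3.267×10⁷.

P ≈ 2.51 W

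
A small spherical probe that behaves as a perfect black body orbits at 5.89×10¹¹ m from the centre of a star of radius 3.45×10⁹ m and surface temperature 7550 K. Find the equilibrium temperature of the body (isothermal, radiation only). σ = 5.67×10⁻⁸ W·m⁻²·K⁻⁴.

T ≈ 409 K

The star's surface emits σT_*⁴; at distance d the flux is S = σT_*⁴(R_*/d)².
S = 5.67×10⁻⁸·(7550)⁴·(3.45×10⁹/5.89×10¹¹)² = 6321 W/m².
For an isothermal sphere T⁴ = (1−a)S/(4σ) = 2.787×10¹⁰ K⁴.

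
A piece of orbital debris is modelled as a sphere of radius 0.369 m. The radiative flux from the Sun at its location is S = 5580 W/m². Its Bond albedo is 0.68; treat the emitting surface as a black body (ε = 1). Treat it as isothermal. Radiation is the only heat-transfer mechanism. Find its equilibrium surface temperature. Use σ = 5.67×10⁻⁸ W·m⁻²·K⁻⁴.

At equilibrium, absorbed power = emitted power.
Absorbing cross-section = πr² = 0.4278 m²; emitting surface = 4πr² = 1.711 m² (ratio 4).
(1−a)S·A_cross = εσ·A_surf·T⁴  ⇒  T⁴ = (1−a)S/(4σ).
T⁴ = 0.320·5580/(4·5.67×10⁻⁸) = 7.873×10⁹ K⁴.
T = (7.873×10⁹)^(1/4).

T ≈ 298 K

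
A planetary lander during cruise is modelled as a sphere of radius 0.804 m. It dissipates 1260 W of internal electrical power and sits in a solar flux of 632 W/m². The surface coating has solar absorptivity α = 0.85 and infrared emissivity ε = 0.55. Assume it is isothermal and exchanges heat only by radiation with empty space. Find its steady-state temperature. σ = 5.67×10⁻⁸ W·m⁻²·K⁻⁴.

T ≈ 310 K

At steady state, absorbed solar power + internal power = radiated power.
Absorbed: α·S·A_cross = 0.85·632·2.031 = 1091 W (cross-section πr²).
Total input = 1091 + 1260 = 2351 W.
Radiated: εσ·A_surf·T⁴ with A_surf = 4πr² = 8.123 m².
T⁴ = 2351/(0.55·5.67×10⁻⁸·8.123) = 9.281×10⁹ K⁴.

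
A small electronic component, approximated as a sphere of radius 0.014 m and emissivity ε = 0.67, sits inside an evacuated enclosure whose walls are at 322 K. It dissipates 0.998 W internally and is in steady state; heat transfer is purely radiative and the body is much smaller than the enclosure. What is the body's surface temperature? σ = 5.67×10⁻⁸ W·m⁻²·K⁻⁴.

For a small grey body in a large enclosure, net radiated power = εσA(T⁴ − T_w⁴).
Steady state: P = εσA(T⁴ − T_w⁴) with A = 4πr² = 0.002463 m².
T⁴ = P/(εσA) + T_w⁴ = 0.998/(0.67·5.67×10⁻⁸·0.002463) + (322)⁴
    = 1.067×10¹⁰ + 1.075×10¹⁰ = 2.142×10¹⁰ K⁴.

T ≈ 383 K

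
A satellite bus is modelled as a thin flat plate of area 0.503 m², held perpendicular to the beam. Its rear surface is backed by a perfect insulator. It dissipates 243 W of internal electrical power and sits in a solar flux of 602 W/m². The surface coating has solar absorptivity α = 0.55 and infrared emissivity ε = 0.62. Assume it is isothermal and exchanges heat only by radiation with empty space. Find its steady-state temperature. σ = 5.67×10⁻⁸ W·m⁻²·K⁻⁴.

At steady state, absorbed solar power + internal power = radiated power.
Absorbed: α·S·A_cross = 0.55·602·0.5030 = 166.5 W (cross-section A).
Total input = 166.5 + 243 = 409.5 W.
Radiated: εσ·A_surf·T⁴ with A_surf = A = 0.5030 m².
T⁴ = 409.5/(0.62·5.67×10⁻⁸·0.5030) = 2.316×10¹⁰ K⁴.

T ≈ 390 K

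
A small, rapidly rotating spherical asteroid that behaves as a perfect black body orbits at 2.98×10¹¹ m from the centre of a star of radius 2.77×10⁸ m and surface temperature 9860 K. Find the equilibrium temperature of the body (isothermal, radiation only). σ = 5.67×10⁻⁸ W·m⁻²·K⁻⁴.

The star's surface emits σT_*⁴; at distance d the flux is S = σT_*⁴(R_*/d)².
S = 5.67×10⁻⁸·(9860)⁴·(2.77×10⁸/2.98×10¹¹)² = 463.0 W/m².
For an isothermal sphere T⁴ = (1−a)S/(4σ) = 2.042×10⁹ K⁴.

T ≈ 213 K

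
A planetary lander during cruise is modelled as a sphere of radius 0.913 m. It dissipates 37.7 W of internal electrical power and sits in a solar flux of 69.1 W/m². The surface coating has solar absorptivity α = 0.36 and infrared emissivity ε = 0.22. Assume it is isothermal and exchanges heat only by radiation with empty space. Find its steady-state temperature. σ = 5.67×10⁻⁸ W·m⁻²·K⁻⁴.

T ≈ 167 K

At steady state, absorbed solar power + internal power = radiated power.
Absorbed: α·S·A_cross = 0.36·69.1·2.619 = 65.14 W (cross-section πr²).
Total input = 65.14 + 37.7 = 102.8 W.
Radiated: εσ·A_surf·T⁴ with A_surf = 4πr² = 10.47 m².
T⁴ = 102.8/(0.22·5.67×10⁻⁸·10.47) = 7.871×10⁸ K⁴.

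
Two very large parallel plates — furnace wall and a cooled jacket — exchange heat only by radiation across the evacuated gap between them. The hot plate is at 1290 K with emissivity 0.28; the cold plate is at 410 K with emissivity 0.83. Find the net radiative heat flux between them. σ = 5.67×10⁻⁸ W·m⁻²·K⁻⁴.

q ≈ 41200 W/m²

For two infinite grey parallel plates, q = σ(T₁⁴ − T₂⁴)/(1/ε₁ + 1/ε₂ − 1).
T₁⁴ − T₂⁴ = 2.769×10¹² − 2.826×10¹⁰ = 2.741×10¹² K⁴.
1/ε₁ + 1/ε₂ − 1 = 3.571 + 1.205 − 1 = 3.776.
q = 5.67×10⁻⁸ × 2.741×10¹² / 3.776.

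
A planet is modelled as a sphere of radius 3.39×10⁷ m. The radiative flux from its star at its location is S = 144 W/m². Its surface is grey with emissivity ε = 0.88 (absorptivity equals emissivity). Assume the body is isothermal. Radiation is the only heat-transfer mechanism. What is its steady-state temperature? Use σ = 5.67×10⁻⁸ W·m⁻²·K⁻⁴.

T ≈ 159 K

At equilibrium, absorbed power = emitted power.
Absorbing cross-section = πr² = 3.610×10¹⁵ m²; emitting surface = 4πr² = 1.444×10¹⁶ m² (ratio 4).
εS·A_cross = εσ·A_surf·T⁴  ⇒  T⁴ = S/(4σ)   (ε cancels).
T⁴ = 144/(4·5.67×10⁻⁸) = 6.349×10⁸ K⁴.
T = (6.349×10⁸)^(1/4).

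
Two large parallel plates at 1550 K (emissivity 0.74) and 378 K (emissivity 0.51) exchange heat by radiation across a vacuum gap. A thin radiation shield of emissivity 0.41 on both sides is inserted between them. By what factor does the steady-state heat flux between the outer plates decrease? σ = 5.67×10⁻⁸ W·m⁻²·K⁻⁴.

Without shield: q₀ = σΔ(T⁴)/(1/ε₁+1/ε₂−1) with denominator 2.312.
With shield the two gaps are in series; the resistances add: (1/ε₁+1/ε_s−1)+(1/ε_s+1/ε₂−1) = 2.790+3.400 = 6.190.
Heat-flux ratio q₀/q = 6.190/2.312.

factor ≈ 2.68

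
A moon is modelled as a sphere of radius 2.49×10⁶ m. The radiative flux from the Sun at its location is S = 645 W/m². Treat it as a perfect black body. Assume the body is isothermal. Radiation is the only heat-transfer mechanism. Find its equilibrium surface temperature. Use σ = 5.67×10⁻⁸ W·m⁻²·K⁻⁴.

At equilibrium, absorbed power = emitted power.
Absorbing cross-section = πr² = 1.948×10¹³ m²; emitting surface = 4πr² = 7.791×10¹³ m² (ratio 4).
S·A_cross = εσ·A_surf·T⁴  ⇒  T⁴ = S/(4σ).
T⁴ = 1.00·645/(4·5.67×10⁻⁸) = 2.844×10⁹ K⁴.
T = (2.844×10⁹)^(1/4).

T ≈ 231 K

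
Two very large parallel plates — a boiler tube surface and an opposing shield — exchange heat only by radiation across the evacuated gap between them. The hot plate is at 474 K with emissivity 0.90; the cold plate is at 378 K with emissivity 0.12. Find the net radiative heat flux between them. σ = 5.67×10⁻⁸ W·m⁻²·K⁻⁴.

q ≈ 202 W/m²

For two infinite grey parallel plates, q = σ(T₁⁴ − T₂⁴)/(1/ε₁ + 1/ε₂ − 1).
T₁⁴ − T₂⁴ = 5.048×10¹⁰ − 2.042×10¹⁰ = 3.006×10¹⁰ K⁴.
1/ε₁ + 1/ε₂ − 1 = 1.111 + 8.333 − 1 = 8.444.
q = 5.67×10⁻⁸ × 3.006×10¹⁰ / 8.444.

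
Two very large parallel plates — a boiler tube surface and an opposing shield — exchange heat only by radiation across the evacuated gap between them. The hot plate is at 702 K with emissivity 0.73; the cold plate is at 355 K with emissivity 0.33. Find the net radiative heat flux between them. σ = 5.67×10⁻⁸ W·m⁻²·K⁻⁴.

q ≈ 3780 W/m²

For two infinite grey parallel plates, q = σ(T₁⁴ − T₂⁴)/(1/ε₁ + 1/ε₂ − 1).
T₁⁴ − T₂⁴ = 2.429×10¹¹ − 1.588×10¹⁰ = 2.270×10¹¹ K⁴.
1/ε₁ + 1/ε₂ − 1 = 1.370 + 3.030 − 1 = 3.400.
q = 5.67×10⁻⁸ × 2.270×10¹¹ / 3.400.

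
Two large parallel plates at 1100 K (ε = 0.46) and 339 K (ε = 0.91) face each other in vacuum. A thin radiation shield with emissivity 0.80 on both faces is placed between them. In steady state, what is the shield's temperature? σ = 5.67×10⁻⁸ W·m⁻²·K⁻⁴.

T_s ≈ 854 K

In steady state the net flux on the hot side equals that on the cold side.
σ(T₁⁴−T_s⁴)/D₁ = σ(T_s⁴−T₂⁴)/D₂, with D₁ = 1/ε₁+1/ε_s−1 = 2.424, D₂ = 1/ε_s+1/ε₂−1 = 1.349.
Solve for T_s⁴: T_s⁴ = (D₂·T₁⁴ + D₁·T₂⁴)/(D₁+D₂) = 5.319×10¹¹ K⁴.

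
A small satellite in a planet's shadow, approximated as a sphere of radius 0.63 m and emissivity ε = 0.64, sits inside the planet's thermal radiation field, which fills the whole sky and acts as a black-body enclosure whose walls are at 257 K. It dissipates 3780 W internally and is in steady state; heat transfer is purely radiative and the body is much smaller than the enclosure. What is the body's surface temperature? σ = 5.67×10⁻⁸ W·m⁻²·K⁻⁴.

For a small grey body in a large enclosure, net radiated power = εσA(T⁴ − T_w⁴).
Steady state: P = εσA(T⁴ − T_w⁴) with A = 4πr² = 4.988 m².
T⁴ = P/(εσA) + T_w⁴ = 3780/(0.64·5.67×10⁻⁸·4.988) + (257)⁴
    = 2.089×10¹⁰ + 4.362×10⁹ = 2.525×10¹⁰ K⁴.

T ≈ 399 K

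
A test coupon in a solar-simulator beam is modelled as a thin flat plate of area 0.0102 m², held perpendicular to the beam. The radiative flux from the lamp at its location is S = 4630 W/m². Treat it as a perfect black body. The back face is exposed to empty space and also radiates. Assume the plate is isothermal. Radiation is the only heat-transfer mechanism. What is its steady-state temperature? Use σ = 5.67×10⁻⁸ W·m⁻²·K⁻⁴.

At equilibrium, absorbed power = emitted power.
Absorbing cross-section = A = 0.01020 m²; emitting surface = 2A = 0.02040 m² (ratio 2).
S·A_cross = εσ·A_surf·T⁴  ⇒  T⁴ = S/(2σ).
T⁴ = 1.00·4630/(2·5.67×10⁻⁸) = 4.083×10¹⁰ K⁴.
T = (4.083×10¹⁰)^(1/4).

T ≈ 450 K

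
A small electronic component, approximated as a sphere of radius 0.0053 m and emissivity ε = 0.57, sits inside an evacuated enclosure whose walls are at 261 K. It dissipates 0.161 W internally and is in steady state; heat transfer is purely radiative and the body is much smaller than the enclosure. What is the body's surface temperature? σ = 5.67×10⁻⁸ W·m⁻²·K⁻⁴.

T ≈ 370 K

For a small grey body in a large enclosure, net radiated power = εσA(T⁴ − T_w⁴).
Steady state: P = εσA(T⁴ − T_w⁴) with A = 4πr² = 3.530×10⁻⁴ m².
T⁴ = P/(εσA) + T_w⁴ = 0.161/(0.57·5.67×10⁻⁸·3.530×10⁻⁴) + (261)⁴
    = 1.411×10¹⁰ + 4.640×10⁹ = 1.875×10¹⁰ K⁴.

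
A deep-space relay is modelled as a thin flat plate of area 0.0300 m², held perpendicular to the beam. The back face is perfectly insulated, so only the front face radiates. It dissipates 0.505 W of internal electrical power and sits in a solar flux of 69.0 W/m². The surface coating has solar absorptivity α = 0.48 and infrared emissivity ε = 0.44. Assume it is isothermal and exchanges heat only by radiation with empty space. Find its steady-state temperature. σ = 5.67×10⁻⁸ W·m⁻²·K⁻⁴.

T ≈ 212 K

At steady state, absorbed solar power + internal power = radiated power.
Absorbed: α·S·A_cross = 0.48·69.0·0.03000 = 0.9936 W (cross-section A).
Total input = 0.9936 + 0.505 = 1.499 W.
Radiated: εσ·A_surf·T⁴ with A_surf = A = 0.03000 m².
T⁴ = 1.499/(0.44·5.67×10⁻⁸·0.03000) = 2.002×10⁹ K⁴.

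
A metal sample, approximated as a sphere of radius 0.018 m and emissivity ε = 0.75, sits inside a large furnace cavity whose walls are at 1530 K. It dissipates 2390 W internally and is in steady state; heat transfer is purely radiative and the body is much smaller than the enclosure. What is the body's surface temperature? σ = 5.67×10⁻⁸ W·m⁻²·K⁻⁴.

T ≈ 2100 K

For a small grey body in a large enclosure, net radiated power = εσA(T⁴ − T_w⁴).
Steady state: P = εσA(T⁴ − T_w⁴) with A = 4πr² = 0.004072 m².
T⁴ = P/(εσA) + T_w⁴ = 2390/(0.75·5.67×10⁻⁸·0.004072) + (1530)⁴
    = 1.380×10¹³ + 5.480×10¹² = 1.928×10¹³ K⁴.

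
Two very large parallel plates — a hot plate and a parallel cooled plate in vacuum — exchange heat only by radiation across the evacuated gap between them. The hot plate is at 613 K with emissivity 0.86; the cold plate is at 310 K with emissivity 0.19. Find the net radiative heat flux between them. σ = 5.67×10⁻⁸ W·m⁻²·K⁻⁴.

For two infinite grey parallel plates, q = σ(T₁⁴ − T₂⁴)/(1/ε₁ + 1/ε₂ − 1).
T₁⁴ − T₂⁴ = 1.412×10¹¹ − 9.235×10⁹ = 1.320×10¹¹ K⁴.
1/ε₁ + 1/ε₂ − 1 = 1.163 + 5.263 − 1 = 5.426.
q = 5.67×10⁻⁸ × 1.320×10¹¹ / 5.426.

q ≈ 1380 W/m²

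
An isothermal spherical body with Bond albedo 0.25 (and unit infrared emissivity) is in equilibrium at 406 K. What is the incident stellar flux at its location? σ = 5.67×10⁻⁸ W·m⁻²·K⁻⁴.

S ≈ 8220 W/m²

(1−a)S·πr² = σ·4πr²·T⁴ ⇒ S = 4σT⁴/(1−a).
S = 4·5.67×10⁻⁸·2.717×10¹⁰/0.750.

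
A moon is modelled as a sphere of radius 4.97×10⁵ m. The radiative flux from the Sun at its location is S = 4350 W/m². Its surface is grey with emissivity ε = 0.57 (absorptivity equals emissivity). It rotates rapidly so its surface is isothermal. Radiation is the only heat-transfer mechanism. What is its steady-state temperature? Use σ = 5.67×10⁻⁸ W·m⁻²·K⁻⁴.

At equilibrium, absorbed power = emitted power.
Absorbing cross-section = πr² = 7.760×10¹¹ m²; emitting surface = 4πr² = 3.104×10¹² m² (ratio 4).
εS·A_cross = εσ·A_surf·T⁴  ⇒  T⁴ = S/(4σ)   (ε cancels).
T⁴ = 4350/(4·5.67×10⁻⁸) = 1.918×10¹⁰ K⁴.
T = (1.918×10¹⁰)^(1/4).

T ≈ 372 K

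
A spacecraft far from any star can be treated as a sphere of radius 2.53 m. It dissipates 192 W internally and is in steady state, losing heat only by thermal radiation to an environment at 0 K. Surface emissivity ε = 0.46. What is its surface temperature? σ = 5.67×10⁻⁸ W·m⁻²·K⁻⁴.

T ≈ 97.8 K

Steady state: internal power = radiated power, P = εσA T⁴.
Radiating area A = 4πr² = 80.44 m².
T⁴ = P/(εσA) = 192/(0.46·5.67×10⁻⁸·80.44) = 9.152×10⁷ K⁴.
T = (9.152×10⁷)^(1/4).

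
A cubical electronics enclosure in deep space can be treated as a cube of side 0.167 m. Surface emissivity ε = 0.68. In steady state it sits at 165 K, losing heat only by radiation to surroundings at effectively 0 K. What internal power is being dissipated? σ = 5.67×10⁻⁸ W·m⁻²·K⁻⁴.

P ≈ 4.78 W

Steady state: P = εσA T⁴.
A = 6L² = 0.1673 m²; T⁴ = (165)⁴ = 7.412×10⁸ K⁴.
P = 0.68 × 5.67×10⁻⁸ × 0.1673 × 7.412×10⁸.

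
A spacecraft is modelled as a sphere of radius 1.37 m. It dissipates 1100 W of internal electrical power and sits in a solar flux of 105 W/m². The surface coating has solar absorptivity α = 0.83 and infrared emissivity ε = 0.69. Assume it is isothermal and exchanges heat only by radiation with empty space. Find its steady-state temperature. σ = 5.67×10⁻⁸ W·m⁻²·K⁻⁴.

At steady state, absorbed solar power + internal power = radiated power.
Absorbed: α·S·A_cross = 0.83·105·5.896 = 513.9 W (cross-section πr²).
Total input = 513.9 + 1100 = 1614 W.
Radiated: εσ·A_surf·T⁴ with A_surf = 4πr² = 23.59 m².
T⁴ = 1614/(0.69·5.67×10⁻⁸·23.59) = 1.749×10⁹ K⁴.

T ≈ 205 K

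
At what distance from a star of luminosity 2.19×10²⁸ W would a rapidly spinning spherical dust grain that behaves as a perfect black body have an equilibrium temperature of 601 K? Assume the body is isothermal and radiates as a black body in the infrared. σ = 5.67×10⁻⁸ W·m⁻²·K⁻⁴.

d ≈ 2.43×10¹¹ m

For an isothermal black-emitting sphere, (1−a)S·πr² = σ·4πr²·T⁴ ⇒ S = 4σT⁴/(1−a).
S = 4·5.67×10⁻⁸·(601)⁴/1.00 = 29590 W/m².
Flux falls as S = L/(4πd²), so d = √(L/(4πS)) = √(2.19×10²⁸/(4π·29590)).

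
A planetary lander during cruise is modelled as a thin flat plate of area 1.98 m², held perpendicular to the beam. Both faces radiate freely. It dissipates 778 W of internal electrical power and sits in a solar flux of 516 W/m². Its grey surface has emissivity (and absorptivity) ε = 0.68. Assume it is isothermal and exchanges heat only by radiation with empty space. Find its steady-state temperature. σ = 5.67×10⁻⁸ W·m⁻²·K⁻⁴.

At steady state, absorbed solar power + internal power = radiated power.
Absorbed: α·S·A_cross = 0.68·516·1.980 = 694.7 W (cross-section A).
Total input = 694.7 + 778 = 1473 W.
Radiated: εσ·A_surf·T⁴ with A_surf = 2A = 3.960 m².
T⁴ = 1473/(0.68·5.67×10⁻⁸·3.960) = 9.646×10⁹ K⁴.

T ≈ 313 K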